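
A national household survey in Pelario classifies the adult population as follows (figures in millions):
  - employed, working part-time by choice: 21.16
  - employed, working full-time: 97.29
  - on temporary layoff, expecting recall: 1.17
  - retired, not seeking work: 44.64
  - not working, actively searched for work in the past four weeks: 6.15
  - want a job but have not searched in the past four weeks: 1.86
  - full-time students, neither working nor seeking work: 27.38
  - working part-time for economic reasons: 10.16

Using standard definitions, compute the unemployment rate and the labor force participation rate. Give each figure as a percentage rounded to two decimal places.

Unemployment rate ≈ 5.39%; labor force participation rate ≈ 64.79%.

Employed = 21.16 + 97.29 + 10.16 = 128.61 million (anyone who worked, including part-time for economic reasons, counts as employed).
Unemployed = 1.17 + 6.15 = 7.32 million (jobless and actively searching, or on temporary layoff).
Labor force = 128.61 + 7.32 = 135.93 million.
Not in labor force = 44.64 + 1.86 + 27.38 = 73.88 million (those not working and not actively searching are outside the labor force — including those who want a job but have given up searching).
Civilian working-age population = 135.93 + 73.88 = 209.81 million.
Unemployment rate = 7.32 / 135.93 = 5.39%.
Labor force participation rate = 135.93 / 209.81 = 64.79%.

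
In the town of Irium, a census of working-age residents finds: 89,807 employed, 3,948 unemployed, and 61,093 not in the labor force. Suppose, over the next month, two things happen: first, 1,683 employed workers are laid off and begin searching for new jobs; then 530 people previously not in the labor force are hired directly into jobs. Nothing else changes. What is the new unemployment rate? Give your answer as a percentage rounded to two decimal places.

New unemployment rate ≈ 5.97%.

Initially, labor force = 89,807 + 3,948 = 93,755, so u = 3,948/93,755 = 4.21%.
After the first change, employed falls and unemployed rises by 1,683; labor force unchanged → E = 88,124, U = 5,631, labor force = 93,755.
After the second change, employed and labor force both rise by 530; unemployed unchanged → E = 88,654, U = 5,631, labor force = 94,285.
New unemployment rate = 5,631 / 94,285 = 5.97%.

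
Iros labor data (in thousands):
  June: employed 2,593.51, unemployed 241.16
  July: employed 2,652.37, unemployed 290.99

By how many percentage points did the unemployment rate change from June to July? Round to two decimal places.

The unemployment rate changed by +1.38 percentage points.

June: labor force = 2,593.51 + 241.16 = 2,834.67; u = 241.16/2,834.67 = 8.51%.
July: labor force = 2,652.37 + 290.99 = 2,943.36; u = 290.99/2,943.36 = 9.89%.
Change = 9.89% − 8.51% = +1.38 pp.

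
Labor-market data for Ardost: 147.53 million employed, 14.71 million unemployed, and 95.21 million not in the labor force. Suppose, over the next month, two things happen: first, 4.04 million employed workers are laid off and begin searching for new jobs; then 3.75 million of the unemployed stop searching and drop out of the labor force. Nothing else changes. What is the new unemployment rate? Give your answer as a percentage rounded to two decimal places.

Initially, labor force = 147.53 + 14.71 = 162.24 million, so u = 14.71/162.24 = 9.07%.
After the first change, employed falls and unemployed rises by 4.04; labor force unchanged → E = 143.49, U = 18.75, labor force = 162.24 million.
After the second change, unemployed and labor force both fall by 3.75 → E = 143.49, U = 15.00, labor force = 158.49 million.
New unemployment rate = 15.00 / 158.49 = 9.46%.

New unemployment rate ≈ 9.46%.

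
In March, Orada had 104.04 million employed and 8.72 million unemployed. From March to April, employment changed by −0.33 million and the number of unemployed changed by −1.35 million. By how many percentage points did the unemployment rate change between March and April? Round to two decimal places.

March: labor force = 104.04 + 8.72 = 112.76; u = 8.72/112.76 = 7.73%.
April: labor force = 103.71 + 7.37 = 111.08; u = 7.37/111.08 = 6.63%.
Change = 6.63% − 7.73% = −1.10 pp.

The unemployment rate changed by −1.10 percentage points.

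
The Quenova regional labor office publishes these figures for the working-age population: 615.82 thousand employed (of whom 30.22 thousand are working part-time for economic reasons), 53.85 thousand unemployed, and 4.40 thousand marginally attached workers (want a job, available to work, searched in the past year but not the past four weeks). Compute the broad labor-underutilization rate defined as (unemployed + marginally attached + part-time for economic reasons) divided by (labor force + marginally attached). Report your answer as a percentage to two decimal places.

Broad underutilization rate ≈ 13.12%.

Labor force = 615.82 + 53.85 = 669.67 thousand.
Numerator = 53.85 + 4.40 + 30.22 = 88.47 thousand.
Denominator = 669.67 + 4.40 = 674.07 thousand.
Broad rate = 88.47 / 674.07 = 13.12%.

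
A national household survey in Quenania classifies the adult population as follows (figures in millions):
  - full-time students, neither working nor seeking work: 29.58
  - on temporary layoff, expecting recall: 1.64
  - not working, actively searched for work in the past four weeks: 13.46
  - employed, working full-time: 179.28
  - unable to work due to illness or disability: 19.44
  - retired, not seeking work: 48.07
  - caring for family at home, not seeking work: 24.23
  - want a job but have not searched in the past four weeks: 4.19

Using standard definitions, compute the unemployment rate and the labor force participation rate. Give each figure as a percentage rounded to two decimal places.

Unemployment rate ≈ 7.77%; labor force participation rate ≈ 60.76%.

Employed = 179.28 million.
Unemployed = 1.64 + 13.46 = 15.10 million (jobless and actively searching, or on temporary layoff).
Labor force = 179.28 + 15.10 = 194.38 million.
Not in labor force = 29.58 + 19.44 + 48.07 + 24.23 + 4.19 = 125.51 million (those not working and not actively searching are outside the labor force — including those who want a job but have given up searching).
Civilian working-age population = 194.38 + 125.51 = 319.89 million.
Unemployment rate = 15.10 / 194.38 = 7.77%.
Labor force participation rate = 194.38 / 319.89 = 60.76%.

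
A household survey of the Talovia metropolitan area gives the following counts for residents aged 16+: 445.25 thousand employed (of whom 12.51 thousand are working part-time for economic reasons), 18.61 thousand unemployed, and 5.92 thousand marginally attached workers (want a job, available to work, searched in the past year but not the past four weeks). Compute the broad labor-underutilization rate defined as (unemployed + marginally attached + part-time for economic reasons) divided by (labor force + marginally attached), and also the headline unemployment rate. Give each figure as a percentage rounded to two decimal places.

Labor force = 445.25 + 18.61 = 463.86 thousand.
Numerator = 18.61 + 5.92 + 12.51 = 37.04 thousand.
Denominator = 463.86 + 5.92 = 469.78 thousand.
Broad rate = 37.04 / 469.78 = 7.88%.
Headline unemployment rate = 18.61 / 463.86 = 4.01%.

Broad underutilization rate ≈ 7.88%; headline unemployment rate ≈ 4.01%.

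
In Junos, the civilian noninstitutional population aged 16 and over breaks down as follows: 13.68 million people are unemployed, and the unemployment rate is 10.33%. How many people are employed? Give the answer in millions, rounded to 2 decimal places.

About 118.75 million are employed.

Labor force = U / u = 13.68 / 0.1033 ≈ 132.43 million.
Employed = labor force − unemployed = 132.43 − 13.68 = 118.75 million.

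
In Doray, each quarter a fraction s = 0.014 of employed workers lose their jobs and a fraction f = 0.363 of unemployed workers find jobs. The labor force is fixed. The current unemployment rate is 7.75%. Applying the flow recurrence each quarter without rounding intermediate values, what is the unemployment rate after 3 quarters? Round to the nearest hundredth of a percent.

Unemployment rate after three quarters ≈ 4.69%.

With a fixed labor force, u_{t+1} = u_t + s·(1−u_t) − f·u_t = u_t·(1−s−f) + s.
Here 1−s−f = 0.623 and s = 0.014.
u_1 = 0.077500 × 0.623 + 0.014 = 0.062282.
u_2 = 0.062282 × 0.623 + 0.014 = 0.052802.
u_3 = 0.052802 × 0.623 + 0.014 = 0.046896.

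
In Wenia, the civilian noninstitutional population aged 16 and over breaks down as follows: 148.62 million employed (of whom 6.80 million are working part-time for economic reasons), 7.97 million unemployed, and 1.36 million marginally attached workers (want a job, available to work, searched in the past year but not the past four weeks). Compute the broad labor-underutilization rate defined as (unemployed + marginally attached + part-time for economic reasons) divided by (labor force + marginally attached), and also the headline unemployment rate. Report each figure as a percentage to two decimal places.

Broad underutilization rate ≈ 10.21%; headline unemployment rate ≈ 5.09%.

Labor force = 148.62 + 7.97 = 156.59 million.
Numerator = 7.97 + 1.36 + 6.80 = 16.13 million.
Denominator = 156.59 + 1.36 = 157.95 million.
Broad rate = 16.13 / 157.95 = 10.21%.
Headline unemployment rate = 7.97 / 156.59 = 5.09%.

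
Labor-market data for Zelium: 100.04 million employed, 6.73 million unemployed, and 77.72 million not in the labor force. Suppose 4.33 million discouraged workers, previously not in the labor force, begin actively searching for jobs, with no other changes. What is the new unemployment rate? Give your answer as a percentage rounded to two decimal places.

Initially, labor force = 100.04 + 6.73 = 106.77 million, so u = 6.73/106.77 = 6.30%.
After the change, unemployed and labor force both rise by 4.33 → E = 100.04, U = 11.06, labor force = 111.10 million.
New unemployment rate = 11.06 / 111.10 = 9.95%.

New unemployment rate ≈ 9.95%.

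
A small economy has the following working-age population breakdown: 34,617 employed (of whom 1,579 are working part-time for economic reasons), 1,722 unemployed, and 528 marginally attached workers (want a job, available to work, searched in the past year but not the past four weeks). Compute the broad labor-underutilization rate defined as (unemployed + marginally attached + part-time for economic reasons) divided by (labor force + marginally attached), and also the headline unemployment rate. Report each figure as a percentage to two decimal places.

Broad underutilization rate ≈ 10.39%; headline unemployment rate ≈ 4.74%.

Labor force = 34,617 + 1,722 = 36,339.
Numerator = 1,722 + 528 + 1,579 = 3,829.
Denominator = 36,339 + 528 = 36,867.
Broad rate = 3,829 / 36,867 = 10.39%.
Headline unemployment rate = 1,722 / 36,339 = 4.74%.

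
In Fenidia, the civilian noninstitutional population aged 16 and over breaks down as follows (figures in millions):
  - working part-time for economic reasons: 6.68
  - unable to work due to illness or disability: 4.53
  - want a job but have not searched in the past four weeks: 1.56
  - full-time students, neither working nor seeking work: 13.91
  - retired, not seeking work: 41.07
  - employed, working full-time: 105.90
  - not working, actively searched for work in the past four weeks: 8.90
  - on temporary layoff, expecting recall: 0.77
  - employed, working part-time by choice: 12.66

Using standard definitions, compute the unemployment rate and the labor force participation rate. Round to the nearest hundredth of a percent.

Unemployment rate ≈ 7.17%; labor force participation rate ≈ 68.84%.

Employed = 6.68 + 105.90 + 12.66 = 125.24 million (anyone who worked, including part-time for economic reasons, counts as employed).
Unemployed = 8.90 + 0.77 = 9.67 million (jobless and actively searching, or on temporary layoff).
Labor force = 125.24 + 9.67 = 134.91 million.
Not in labor force = 4.53 + 1.56 + 13.91 + 41.07 = 61.07 million (those not working and not actively searching are outside the labor force — including those who want a job but have given up searching).
Civilian working-age population = 134.91 + 61.07 = 195.98 million.
Unemployment rate = 9.67 / 134.91 = 7.17%.
Labor force participation rate = 134.91 / 195.98 = 68.84%.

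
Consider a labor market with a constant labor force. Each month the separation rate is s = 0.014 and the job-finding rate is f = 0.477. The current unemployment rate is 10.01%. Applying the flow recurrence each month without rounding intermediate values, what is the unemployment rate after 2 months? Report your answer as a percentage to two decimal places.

Unemployment rate after two months ≈ 4.71%.

With a fixed labor force, u_{t+1} = u_t + s·(1−u_t) − f·u_t = u_t·(1−s−f) + s.
Here 1−s−f = 0.509 and s = 0.014.
u_1 = 0.100100 × 0.509 + 0.014 = 0.064951.
u_2 = 0.064951 × 0.509 + 0.014 = 0.047060.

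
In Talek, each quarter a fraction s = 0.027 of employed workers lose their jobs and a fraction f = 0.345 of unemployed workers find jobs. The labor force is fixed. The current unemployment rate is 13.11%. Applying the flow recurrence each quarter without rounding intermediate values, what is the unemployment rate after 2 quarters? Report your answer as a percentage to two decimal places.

With a fixed labor force, u_{t+1} = u_t + s·(1−u_t) − f·u_t = u_t·(1−s−f) + s.
Here 1−s−f = 0.628 and s = 0.027.
u_1 = 0.131100 × 0.628 + 0.027 = 0.109331.
u_2 = 0.109331 × 0.628 + 0.027 = 0.095660.

Unemployment rate after two quarters ≈ 9.57%.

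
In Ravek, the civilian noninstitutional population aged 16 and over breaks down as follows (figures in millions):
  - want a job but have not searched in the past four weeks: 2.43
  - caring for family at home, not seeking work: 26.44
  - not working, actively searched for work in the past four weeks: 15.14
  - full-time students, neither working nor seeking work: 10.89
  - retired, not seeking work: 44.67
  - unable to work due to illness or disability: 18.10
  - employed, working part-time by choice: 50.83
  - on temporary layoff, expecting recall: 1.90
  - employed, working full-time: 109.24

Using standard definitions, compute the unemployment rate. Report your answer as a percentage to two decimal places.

Unemployment rate ≈ 9.62%.

Employed = 50.83 + 109.24 = 160.07 million.
Unemployed = 15.14 + 1.90 = 17.04 million (jobless and actively searching, or on temporary layoff).
Labor force = 160.07 + 17.04 = 177.11 million.
Unemployment rate = 17.04 / 177.11 = 9.62%.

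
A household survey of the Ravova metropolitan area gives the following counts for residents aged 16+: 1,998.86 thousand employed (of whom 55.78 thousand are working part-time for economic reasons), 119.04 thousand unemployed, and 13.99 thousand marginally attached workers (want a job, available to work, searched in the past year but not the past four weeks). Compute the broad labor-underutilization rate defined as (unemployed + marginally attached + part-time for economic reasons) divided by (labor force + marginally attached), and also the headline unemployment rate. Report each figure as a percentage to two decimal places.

Labor force = 1,998.86 + 119.04 = 2,117.90 thousand.
Numerator = 119.04 + 13.99 + 55.78 = 188.81 thousand.
Denominator = 2,117.90 + 13.99 = 2,131.89 thousand.
Broad rate = 188.81 / 2,131.89 = 8.86%.
Headline unemployment rate = 119.04 / 2,117.90 = 5.62%.

Broad underutilization rate ≈ 8.86%; headline unemployment rate ≈ 5.62%.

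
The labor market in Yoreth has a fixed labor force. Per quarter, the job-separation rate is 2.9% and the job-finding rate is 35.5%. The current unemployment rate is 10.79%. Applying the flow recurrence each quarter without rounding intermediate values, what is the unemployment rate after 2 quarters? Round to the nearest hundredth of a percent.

Unemployment rate after two quarters ≈ 8.78%.

With a fixed labor force, u_{t+1} = u_t + s·(1−u_t) − f·u_t = u_t·(1−s−f) + s.
Here 1−s−f = 0.616 and s = 0.029.
u_1 = 0.107900 × 0.616 + 0.029 = 0.095466.
u_2 = 0.095466 × 0.616 + 0.029 = 0.087807.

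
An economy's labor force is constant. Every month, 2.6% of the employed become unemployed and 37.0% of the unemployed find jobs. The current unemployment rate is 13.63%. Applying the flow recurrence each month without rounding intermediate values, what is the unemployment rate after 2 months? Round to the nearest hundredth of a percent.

Unemployment rate after two months ≈ 9.14%.

With a fixed labor force, u_{t+1} = u_t + s·(1−u_t) − f·u_t = u_t·(1−s−f) + s.
Here 1−s−f = 0.604 and s = 0.026.
u_1 = 0.136300 × 0.604 + 0.026 = 0.108325.
u_2 = 0.108325 × 0.604 + 0.026 = 0.091428.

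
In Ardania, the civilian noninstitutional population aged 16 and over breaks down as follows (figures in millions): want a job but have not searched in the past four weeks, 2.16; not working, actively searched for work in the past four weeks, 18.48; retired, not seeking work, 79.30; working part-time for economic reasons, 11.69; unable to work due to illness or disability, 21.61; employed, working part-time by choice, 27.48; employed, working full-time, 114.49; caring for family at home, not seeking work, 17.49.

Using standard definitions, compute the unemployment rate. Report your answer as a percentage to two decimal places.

Unemployment rate ≈ 10.74%.

Employed = 11.69 + 27.48 + 114.49 = 153.66 million (anyone who worked, including part-time for economic reasons, counts as employed).
Unemployed = 18.48 million.
Labor force = 153.66 + 18.48 = 172.14 million.
Unemployment rate = 18.48 / 172.14 = 10.74%.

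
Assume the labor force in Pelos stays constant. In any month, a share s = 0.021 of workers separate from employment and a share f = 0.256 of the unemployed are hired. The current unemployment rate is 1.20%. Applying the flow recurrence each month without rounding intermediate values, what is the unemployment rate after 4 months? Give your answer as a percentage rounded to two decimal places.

With a fixed labor force, u_{t+1} = u_t + s·(1−u_t) − f·u_t = u_t·(1−s−f) + s.
Here 1−s−f = 0.723 and s = 0.021.
u_1 = 0.012000 × 0.723 + 0.021 = 0.029676.
u_2 = 0.029676 × 0.723 + 0.021 = 0.042456.
u_3 = 0.042456 × 0.723 + 0.021 = 0.051696.
u_4 = 0.051696 × 0.723 + 0.021 = 0.058376.

Unemployment rate after four months ≈ 5.84%.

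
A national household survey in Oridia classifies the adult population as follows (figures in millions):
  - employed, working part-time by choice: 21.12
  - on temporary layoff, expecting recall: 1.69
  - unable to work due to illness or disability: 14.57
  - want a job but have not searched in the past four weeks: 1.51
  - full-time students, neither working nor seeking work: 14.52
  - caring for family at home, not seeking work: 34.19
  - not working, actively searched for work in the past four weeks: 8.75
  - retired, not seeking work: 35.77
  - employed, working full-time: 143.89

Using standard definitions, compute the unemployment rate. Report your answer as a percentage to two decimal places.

Employed = 21.12 + 143.89 = 165.01 million.
Unemployed = 1.69 + 8.75 = 10.44 million (jobless and actively searching, or on temporary layoff).
Labor force = 165.01 + 10.44 = 175.45 million.
Unemployment rate = 10.44 / 175.45 = 5.95%.

Unemployment rate ≈ 5.95%.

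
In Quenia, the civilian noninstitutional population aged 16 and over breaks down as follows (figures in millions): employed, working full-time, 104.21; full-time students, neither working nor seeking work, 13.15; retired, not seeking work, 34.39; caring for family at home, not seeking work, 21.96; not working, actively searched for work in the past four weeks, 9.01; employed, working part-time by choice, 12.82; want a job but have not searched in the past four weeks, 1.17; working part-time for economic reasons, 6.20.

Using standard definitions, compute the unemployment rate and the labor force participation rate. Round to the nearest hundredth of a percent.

Employed = 104.21 + 12.82 + 6.20 = 123.23 million (anyone who worked, including part-time for economic reasons, counts as employed).
Unemployed = 9.01 million.
Labor force = 123.23 + 9.01 = 132.24 million.
Not in labor force = 13.15 + 34.39 + 21.96 + 1.17 = 70.67 million (those not working and not actively searching are outside the labor force — including those who want a job but have given up searching).
Civilian working-age population = 132.24 + 70.67 = 202.91 million.
Unemployment rate = 9.01 / 132.24 = 6.81%.
Labor force participation rate = 132.24 / 202.91 = 65.17%.

Unemployment rate ≈ 6.81%; labor force participation rate ≈ 65.17%.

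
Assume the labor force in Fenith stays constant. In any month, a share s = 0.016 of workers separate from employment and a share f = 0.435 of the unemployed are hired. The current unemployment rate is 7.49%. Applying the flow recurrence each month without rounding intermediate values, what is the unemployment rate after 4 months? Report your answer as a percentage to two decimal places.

Unemployment rate after four months ≈ 3.91%.

With a fixed labor force, u_{t+1} = u_t + s·(1−u_t) − f·u_t = u_t·(1−s−f) + s.
Here 1−s−f = 0.549 and s = 0.016.
u_1 = 0.074900 × 0.549 + 0.016 = 0.057120.
u_2 = 0.057120 × 0.549 + 0.016 = 0.047359.
u_3 = 0.047359 × 0.549 + 0.016 = 0.042000.
u_4 = 0.042000 × 0.549 + 0.016 = 0.039058.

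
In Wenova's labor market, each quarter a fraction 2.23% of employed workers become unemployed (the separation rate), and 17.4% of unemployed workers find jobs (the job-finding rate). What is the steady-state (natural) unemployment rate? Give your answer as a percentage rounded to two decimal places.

Steady-state unemployment rate ≈ 11.36%.

At steady state the flows balance: s·E = f·U, so U/(E+U) = s/(s+f).
u* = 2.23 / (2.23 + 17.4) = 2.23 / 19.63 = 11.36%.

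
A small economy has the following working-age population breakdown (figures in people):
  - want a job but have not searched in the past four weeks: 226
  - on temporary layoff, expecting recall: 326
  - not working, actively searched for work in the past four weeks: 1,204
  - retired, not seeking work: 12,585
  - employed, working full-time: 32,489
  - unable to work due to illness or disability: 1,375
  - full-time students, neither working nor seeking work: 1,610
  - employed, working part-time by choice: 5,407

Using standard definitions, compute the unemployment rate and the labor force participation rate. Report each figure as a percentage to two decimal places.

Unemployment rate ≈ 3.88%; labor force participation rate ≈ 71.40%.

Employed = 32,489 + 5,407 = 37,896.
Unemployed = 326 + 1,204 = 1,530 (jobless and actively searching, or on temporary layoff).
Labor force = 37,896 + 1,530 = 39,426.
Not in labor force = 226 + 12,585 + 1,375 + 1,610 = 15,796 (those not working and not actively searching are outside the labor force — including those who want a job but have given up searching).
Civilian working-age population = 39,426 + 15,796 = 55,222.
Unemployment rate = 1,530 / 39,426 = 3.88%.
Labor force participation rate = 39,426 / 55,222 = 71.40%.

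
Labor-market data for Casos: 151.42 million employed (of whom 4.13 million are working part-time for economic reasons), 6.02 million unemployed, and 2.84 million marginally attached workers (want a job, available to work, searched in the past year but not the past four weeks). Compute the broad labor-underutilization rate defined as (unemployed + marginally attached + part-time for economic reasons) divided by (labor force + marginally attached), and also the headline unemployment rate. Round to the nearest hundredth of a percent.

Labor force = 151.42 + 6.02 = 157.44 million.
Numerator = 6.02 + 2.84 + 4.13 = 12.99 million.
Denominator = 157.44 + 2.84 = 160.28 million.
Broad rate = 12.99 / 160.28 = 8.10%.
Headline unemployment rate = 6.02 / 157.44 = 3.82%.

Broad underutilization rate ≈ 8.10%; headline unemployment rate ≈ 3.82%.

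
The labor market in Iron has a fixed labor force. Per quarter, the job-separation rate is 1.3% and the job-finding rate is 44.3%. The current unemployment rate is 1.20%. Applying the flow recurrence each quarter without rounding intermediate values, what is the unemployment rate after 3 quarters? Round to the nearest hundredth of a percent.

Unemployment rate after three quarters ≈ 2.59%.

With a fixed labor force, u_{t+1} = u_t + s·(1−u_t) − f·u_t = u_t·(1−s−f) + s.
Here 1−s−f = 0.544 and s = 0.013.
u_1 = 0.012000 × 0.544 + 0.013 = 0.019528.
u_2 = 0.019528 × 0.544 + 0.013 = 0.023623.
u_3 = 0.023623 × 0.544 + 0.013 = 0.025851.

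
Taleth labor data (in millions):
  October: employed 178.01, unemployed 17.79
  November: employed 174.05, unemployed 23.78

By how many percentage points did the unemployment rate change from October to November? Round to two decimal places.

October: labor force = 178.01 + 17.79 = 195.80; u = 17.79/195.80 = 9.09%.
November: labor force = 174.05 + 23.78 = 197.83; u = 23.78/197.83 = 12.02%.
Change = 12.02% − 9.09% = +2.93 pp.

The unemployment rate changed by +2.93 percentage points.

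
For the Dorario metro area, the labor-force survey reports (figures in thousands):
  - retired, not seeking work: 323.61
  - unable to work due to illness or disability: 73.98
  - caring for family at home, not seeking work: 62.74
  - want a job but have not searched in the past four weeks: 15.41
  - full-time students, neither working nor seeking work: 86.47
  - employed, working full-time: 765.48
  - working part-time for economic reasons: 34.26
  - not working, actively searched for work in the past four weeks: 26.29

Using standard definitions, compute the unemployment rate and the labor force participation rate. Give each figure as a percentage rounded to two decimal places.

Employed = 765.48 + 34.26 = 799.74 thousand (anyone who worked, including part-time for economic reasons, counts as employed).
Unemployed = 26.29 thousand.
Labor force = 799.74 + 26.29 = 826.03 thousand.
Not in labor force = 323.61 + 73.98 + 62.74 + 15.41 + 86.47 = 562.21 thousand (those not working and not actively searching are outside the labor force — including those who want a job but have given up searching).
Civilian working-age population = 826.03 + 562.21 = 1,388.24 thousand.
Unemployment rate = 26.29 / 826.03 = 3.18%.
Labor force participation rate = 826.03 / 1,388.24 = 59.50%.

Unemployment rate ≈ 3.18%; labor force participation rate ≈ 59.50%.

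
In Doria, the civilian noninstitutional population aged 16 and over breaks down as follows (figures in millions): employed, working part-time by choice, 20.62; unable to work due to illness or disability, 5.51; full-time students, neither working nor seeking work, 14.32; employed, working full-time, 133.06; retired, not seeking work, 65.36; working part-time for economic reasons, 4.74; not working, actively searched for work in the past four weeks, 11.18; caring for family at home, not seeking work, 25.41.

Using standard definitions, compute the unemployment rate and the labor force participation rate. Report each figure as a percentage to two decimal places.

Unemployment rate ≈ 6.59%; labor force participation rate ≈ 60.53%.

Employed = 20.62 + 133.06 + 4.74 = 158.42 million (anyone who worked, including part-time for economic reasons, counts as employed).
Unemployed = 11.18 million.
Labor force = 158.42 + 11.18 = 169.60 million.
Not in labor force = 5.51 + 14.32 + 65.36 + 25.41 = 110.60 million (those not working and not actively searching are outside the labor force).
Civilian working-age population = 169.60 + 110.60 = 280.20 million.
Unemployment rate = 11.18 / 169.60 = 6.59%.
Labor force participation rate = 169.60 / 280.20 = 60.53%.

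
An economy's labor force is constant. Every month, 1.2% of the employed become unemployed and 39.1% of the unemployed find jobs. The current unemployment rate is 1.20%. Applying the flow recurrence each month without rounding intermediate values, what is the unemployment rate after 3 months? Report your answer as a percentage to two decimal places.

With a fixed labor force, u_{t+1} = u_t + s·(1−u_t) − f·u_t = u_t·(1−s−f) + s.
Here 1−s−f = 0.597 and s = 0.012.
u_1 = 0.012000 × 0.597 + 0.012 = 0.019164.
u_2 = 0.019164 × 0.597 + 0.012 = 0.023441.
u_3 = 0.023441 × 0.597 + 0.012 = 0.025994.

Unemployment rate after three months ≈ 2.60%.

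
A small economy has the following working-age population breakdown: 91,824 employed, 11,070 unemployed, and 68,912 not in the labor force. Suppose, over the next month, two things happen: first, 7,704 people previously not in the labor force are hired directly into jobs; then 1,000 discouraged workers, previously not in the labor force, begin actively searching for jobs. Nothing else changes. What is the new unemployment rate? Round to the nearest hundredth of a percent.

Initially, labor force = 91,824 + 11,070 = 102,894, so u = 11,070/102,894 = 10.76%.
After the first change, employed and labor force both rise by 7,704; unemployed unchanged → E = 99,528, U = 11,070, labor force = 110,598.
After the second change, unemployed and labor force both rise by 1,000 → E = 99,528, U = 12,070, labor force = 111,598.
New unemployment rate = 12,070 / 111,598 = 10.82%.

New unemployment rate ≈ 10.82%.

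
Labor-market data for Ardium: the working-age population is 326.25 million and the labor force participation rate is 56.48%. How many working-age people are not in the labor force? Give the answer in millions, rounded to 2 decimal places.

About 141.98 million are not in the labor force.

Share not in the labor force = 1 − 0.5648 = 0.4352.
Not in labor force = 0.4352 × 326.25 ≈ 141.98 million.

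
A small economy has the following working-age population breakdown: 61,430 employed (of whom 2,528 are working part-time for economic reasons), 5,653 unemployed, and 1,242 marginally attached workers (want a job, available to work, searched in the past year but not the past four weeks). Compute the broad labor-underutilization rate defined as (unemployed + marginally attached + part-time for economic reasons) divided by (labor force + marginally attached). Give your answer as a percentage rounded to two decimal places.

Labor force = 61,430 + 5,653 = 67,083.
Numerator = 5,653 + 1,242 + 2,528 = 9,423.
Denominator = 67,083 + 1,242 = 68,325.
Broad rate = 9,423 / 68,325 = 13.79%.

Broad underutilization rate ≈ 13.79%.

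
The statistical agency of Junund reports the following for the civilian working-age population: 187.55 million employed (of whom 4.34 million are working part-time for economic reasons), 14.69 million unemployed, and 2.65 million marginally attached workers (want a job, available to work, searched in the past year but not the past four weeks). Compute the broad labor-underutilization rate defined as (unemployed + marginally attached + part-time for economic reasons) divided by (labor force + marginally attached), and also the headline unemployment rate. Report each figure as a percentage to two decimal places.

Labor force = 187.55 + 14.69 = 202.24 million.
Numerator = 14.69 + 2.65 + 4.34 = 21.68 million.
Denominator = 202.24 + 2.65 = 204.89 million.
Broad rate = 21.68 / 204.89 = 10.58%.
Headline unemployment rate = 14.69 / 202.24 = 7.26%.

Broad underutilization rate ≈ 10.58%; headline unemployment rate ≈ 7.26%.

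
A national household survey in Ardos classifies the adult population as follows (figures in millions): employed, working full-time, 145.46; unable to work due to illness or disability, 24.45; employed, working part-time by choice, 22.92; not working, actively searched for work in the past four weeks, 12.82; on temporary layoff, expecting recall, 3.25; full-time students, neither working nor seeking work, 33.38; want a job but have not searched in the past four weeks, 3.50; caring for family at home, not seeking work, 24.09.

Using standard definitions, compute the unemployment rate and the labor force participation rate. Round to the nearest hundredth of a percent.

Employed = 145.46 + 22.92 = 168.38 million.
Unemployed = 12.82 + 3.25 = 16.07 million (jobless and actively searching, or on temporary layoff).
Labor force = 168.38 + 16.07 = 184.45 million.
Not in labor force = 24.45 + 33.38 + 3.50 + 24.09 = 85.42 million (those not working and not actively searching are outside the labor force — including those who want a job but have given up searching).
Civilian working-age population = 184.45 + 85.42 = 269.87 million.
Unemployment rate = 16.07 / 184.45 = 8.71%.
Labor force participation rate = 184.45 / 269.87 = 68.35%.

Unemployment rate ≈ 8.71%; labor force participation rate ≈ 68.35%.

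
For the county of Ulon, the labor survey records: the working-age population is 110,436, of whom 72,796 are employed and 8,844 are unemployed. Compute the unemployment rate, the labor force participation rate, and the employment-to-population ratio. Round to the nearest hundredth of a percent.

Unemployment rate ≈ 10.83%; labor force participation rate ≈ 73.93%; employment-population ratio ≈ 65.92%.

Labor force = employed + unemployed = 72,796 + 8,844 = 81,640.
Unemployment rate = 8,844 / 81,640 = 10.83%.
Labor force participation rate = 81,640 / 110,436 = 73.93%.
Employment-population ratio = 72,796 / 110,436 = 65.92%.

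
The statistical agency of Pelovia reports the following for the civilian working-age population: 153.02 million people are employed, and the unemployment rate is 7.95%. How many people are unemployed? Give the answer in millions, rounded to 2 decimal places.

About 13.22 million are unemployed.

Let U be the number unemployed. The labor force is E + U, and U/(E+U) = 0.0795.
So U = 0.0795 × 153.02 / (1 − 0.0795) = 12.1651 / 0.9205 ≈ 13.22 million.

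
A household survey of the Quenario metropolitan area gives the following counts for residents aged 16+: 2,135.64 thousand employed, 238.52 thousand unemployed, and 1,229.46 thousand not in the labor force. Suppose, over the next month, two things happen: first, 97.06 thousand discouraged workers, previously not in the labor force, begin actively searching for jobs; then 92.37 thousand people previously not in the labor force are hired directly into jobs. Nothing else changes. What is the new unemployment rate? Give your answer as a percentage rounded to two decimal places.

New unemployment rate ≈ 13.09%.

Initially, labor force = 2,135.64 + 238.52 = 2,374.16 thousand, so u = 238.52/2,374.16 = 10.05%.
After the first change, unemployed and labor force both rise by 97.06 → E = 2,135.64, U = 335.58, labor force = 2,471.22 thousand.
After the second change, employed and labor force both rise by 92.37; unemployed unchanged → E = 2,228.01, U = 335.58, labor force = 2,563.59 thousand.
New unemployment rate = 335.58 / 2,563.59 = 13.09%.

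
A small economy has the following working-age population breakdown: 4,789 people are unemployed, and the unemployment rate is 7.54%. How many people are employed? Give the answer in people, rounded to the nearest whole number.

About 58,726 are employed.

Labor force = U / u = 4,789 / 0.0754 ≈ 63,515.
Employed = labor force − unemployed = 63,515 − 4,789 = 58,726.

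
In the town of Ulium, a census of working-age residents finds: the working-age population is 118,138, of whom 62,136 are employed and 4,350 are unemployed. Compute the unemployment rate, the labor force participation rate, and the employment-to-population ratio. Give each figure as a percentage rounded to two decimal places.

Unemployment rate ≈ 6.54%; labor force participation rate ≈ 56.28%; employment-population ratio ≈ 52.60%.

Labor force = employed + unemployed = 62,136 + 4,350 = 66,486.
Unemployment rate = 4,350 / 66,486 = 6.54%.
Labor force participation rate = 66,486 / 118,138 = 56.28%.
Employment-population ratio = 62,136 / 118,138 = 52.60%.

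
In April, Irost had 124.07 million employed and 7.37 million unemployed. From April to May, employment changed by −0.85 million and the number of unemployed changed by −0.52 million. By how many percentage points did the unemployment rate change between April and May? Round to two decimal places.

The unemployment rate changed by −0.34 percentage points.

April: labor force = 124.07 + 7.37 = 131.44; u = 7.37/131.44 = 5.61%.
May: labor force = 123.22 + 6.85 = 130.07; u = 6.85/130.07 = 5.27%.
Change = 5.27% − 5.61% = −0.34 pp.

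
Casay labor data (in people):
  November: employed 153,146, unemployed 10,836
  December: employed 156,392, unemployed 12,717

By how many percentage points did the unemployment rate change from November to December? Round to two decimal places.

November: labor force = 153,146 + 10,836 = 163,982; u = 10,836/163,982 = 6.61%.
December: labor force = 156,392 + 12,717 = 169,109; u = 12,717/169,109 = 7.52%.
Change = 7.52% − 6.61% = +0.91 pp.

The unemployment rate changed by +0.91 percentage points.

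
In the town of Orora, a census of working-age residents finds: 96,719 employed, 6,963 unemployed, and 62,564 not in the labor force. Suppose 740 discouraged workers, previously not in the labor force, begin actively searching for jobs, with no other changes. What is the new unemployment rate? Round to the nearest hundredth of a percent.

New unemployment rate ≈ 7.38%.

Initially, labor force = 96,719 + 6,963 = 103,682, so u = 6,963/103,682 = 6.72%.
After the change, unemployed and labor force both rise by 740 → E = 96,719, U = 7,703, labor force = 104,422.
New unemployment rate = 7,703 / 104,422 = 7.38%.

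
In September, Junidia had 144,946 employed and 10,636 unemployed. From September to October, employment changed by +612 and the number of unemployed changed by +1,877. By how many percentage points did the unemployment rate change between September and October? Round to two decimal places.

The unemployment rate changed by +1.08 percentage points.

September: labor force = 144,946 + 10,636 = 155,582; u = 10,636/155,582 = 6.84%.
October: labor force = 145,558 + 12,513 = 158,071; u = 12,513/158,071 = 7.92%.
Change = 7.92% − 6.84% = +1.08 pp.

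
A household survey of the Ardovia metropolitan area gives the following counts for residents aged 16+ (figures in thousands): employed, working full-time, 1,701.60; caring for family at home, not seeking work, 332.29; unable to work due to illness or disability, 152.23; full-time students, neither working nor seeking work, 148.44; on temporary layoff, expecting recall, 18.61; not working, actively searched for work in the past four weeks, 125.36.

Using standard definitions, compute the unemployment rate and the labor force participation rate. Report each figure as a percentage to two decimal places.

Unemployment rate ≈ 7.80%; labor force participation rate ≈ 74.46%.

Employed = 1,701.60 thousand.
Unemployed = 18.61 + 125.36 = 143.97 thousand (jobless and actively searching, or on temporary layoff).
Labor force = 1,701.60 + 143.97 = 1,845.57 thousand.
Not in labor force = 332.29 + 152.23 + 148.44 = 632.96 thousand (those not working and not actively searching are outside the labor force).
Civilian working-age population = 1,845.57 + 632.96 = 2,478.53 thousand.
Unemployment rate = 143.97 / 1,845.57 = 7.80%.
Labor force participation rate = 1,845.57 / 2,478.53 = 74.46%.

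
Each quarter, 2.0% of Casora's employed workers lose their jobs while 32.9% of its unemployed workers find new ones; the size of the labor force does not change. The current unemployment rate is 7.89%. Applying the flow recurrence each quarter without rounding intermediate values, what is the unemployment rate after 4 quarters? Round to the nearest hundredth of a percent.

With a fixed labor force, u_{t+1} = u_t + s·(1−u_t) − f·u_t = u_t·(1−s−f) + s.
Here 1−s−f = 0.651 and s = 0.020.
u_1 = 0.078900 × 0.651 + 0.020 = 0.071364.
u_2 = 0.071364 × 0.651 + 0.020 = 0.066458.
u_3 = 0.066458 × 0.651 + 0.020 = 0.063264.
u_4 = 0.063264 × 0.651 + 0.020 = 0.061185.

Unemployment rate after four quarters ≈ 6.12%.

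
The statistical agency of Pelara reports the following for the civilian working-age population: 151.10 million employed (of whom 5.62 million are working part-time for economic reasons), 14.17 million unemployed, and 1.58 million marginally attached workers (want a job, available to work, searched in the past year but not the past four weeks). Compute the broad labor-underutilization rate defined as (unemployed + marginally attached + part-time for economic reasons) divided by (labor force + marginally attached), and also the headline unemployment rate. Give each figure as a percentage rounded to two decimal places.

Labor force = 151.10 + 14.17 = 165.27 million.
Numerator = 14.17 + 1.58 + 5.62 = 21.37 million.
Denominator = 165.27 + 1.58 = 166.85 million.
Broad rate = 21.37 / 166.85 = 12.81%.
Headline unemployment rate = 14.17 / 165.27 = 8.57%.

Broad underutilization rate ≈ 12.81%; headline unemployment rate ≈ 8.57%.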